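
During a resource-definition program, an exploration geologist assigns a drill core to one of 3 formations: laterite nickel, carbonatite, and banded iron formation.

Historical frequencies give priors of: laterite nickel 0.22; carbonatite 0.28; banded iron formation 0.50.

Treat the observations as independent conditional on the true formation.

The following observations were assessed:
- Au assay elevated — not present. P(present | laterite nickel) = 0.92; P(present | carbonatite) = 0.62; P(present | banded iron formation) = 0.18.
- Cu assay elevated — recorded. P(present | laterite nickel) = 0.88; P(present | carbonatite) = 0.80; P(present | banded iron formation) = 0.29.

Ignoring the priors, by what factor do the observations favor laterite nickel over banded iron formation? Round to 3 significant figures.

0.296

Take the product of per-observation likelihoods under each hypothesis (using 1 − P(present | H) for each absent observation), then divide.
  laterite nickel: (1 − 0.92) × 0.88 = 0.0704
  banded iron formation: (1 − 0.18) × 0.29 = 0.2378
Bayes factor = 0.0704 / 0.2378 ≈ 0.296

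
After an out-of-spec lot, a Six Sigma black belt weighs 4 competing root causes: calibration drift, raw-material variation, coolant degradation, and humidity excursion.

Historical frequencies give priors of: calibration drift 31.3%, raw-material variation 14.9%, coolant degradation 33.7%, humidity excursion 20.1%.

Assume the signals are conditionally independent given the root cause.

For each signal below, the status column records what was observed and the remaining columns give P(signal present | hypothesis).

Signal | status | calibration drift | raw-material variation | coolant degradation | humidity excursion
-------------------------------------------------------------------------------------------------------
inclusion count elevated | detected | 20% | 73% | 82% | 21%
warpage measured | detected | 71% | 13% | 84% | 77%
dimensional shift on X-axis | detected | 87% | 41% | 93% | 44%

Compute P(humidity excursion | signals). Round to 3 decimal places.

Multiply each prior by the joint likelihood of the signal pattern:
  calibration drift: 0.313 × 0.20 × 0.71 × 0.87 = 0.038668
  raw-material variation: 0.149 × 0.73 × 0.13 × 0.41 = 0.0057974
  coolant degradation: 0.337 × 0.82 × 0.84 × 0.93 = 0.21588
  humidity excursion: 0.201 × 0.21 × 0.77 × 0.44 = 0.014301
The unnormalized weights sum to 0.27464.
P(humidity excursion | evidence) = 0.014301 / 0.27464 ≈ 0.052.

0.052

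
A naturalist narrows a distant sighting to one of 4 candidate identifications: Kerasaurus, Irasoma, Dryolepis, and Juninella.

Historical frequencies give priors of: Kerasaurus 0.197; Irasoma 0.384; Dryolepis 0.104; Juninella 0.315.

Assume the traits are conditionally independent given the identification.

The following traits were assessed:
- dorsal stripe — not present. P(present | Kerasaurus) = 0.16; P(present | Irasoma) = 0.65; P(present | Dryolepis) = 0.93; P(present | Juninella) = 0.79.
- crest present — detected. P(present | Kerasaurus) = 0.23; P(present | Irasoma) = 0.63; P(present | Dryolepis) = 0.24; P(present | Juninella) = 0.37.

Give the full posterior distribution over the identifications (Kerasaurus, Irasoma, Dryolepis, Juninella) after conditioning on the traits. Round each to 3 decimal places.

0.256, 0.568, 0.012, 0.164

By Bayes' rule with conditional independence, the unnormalized weight for each hypothesis is prior × ∏ likelihoods (using 1 − P(present | H) for each absent trait):
  Kerasaurus: 0.197 × (1 − 0.16) × 0.23 = 0.03806
  Irasoma: 0.384 × (1 − 0.65) × 0.63 = 0.084672
  Dryolepis: 0.104 × (1 − 0.93) × 0.24 = 0.0017472
  Juninella: 0.315 × (1 − 0.79) × 0.37 = 0.024475
Marginal likelihood of the evidence = 0.14896.
P(Kerasaurus | evidence) = 0.03806 / 0.14896 ≈ 0.256
P(Irasoma | evidence) = 0.084672 / 0.14896 ≈ 0.568
P(Dryolepis | evidence) = 0.0017472 / 0.14896 ≈ 0.012
P(Juninella | evidence) = 0.024475 / 0.14896 ≈ 0.164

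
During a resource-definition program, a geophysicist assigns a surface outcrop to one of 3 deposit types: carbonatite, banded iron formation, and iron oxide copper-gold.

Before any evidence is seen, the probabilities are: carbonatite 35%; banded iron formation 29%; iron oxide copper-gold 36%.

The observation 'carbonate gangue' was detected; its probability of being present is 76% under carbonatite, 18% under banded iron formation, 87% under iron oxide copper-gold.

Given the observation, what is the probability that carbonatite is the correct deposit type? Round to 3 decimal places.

0.421

Multiply each prior by the likelihood of the observation:
  carbonatite: 0.35 × 0.76 = 0.266
  banded iron formation: 0.29 × 0.18 = 0.0522
  iron oxide copper-gold: 0.36 × 0.87 = 0.3132
Marginal likelihood of the evidence = 0.6314.
P(carbonatite | evidence) = 0.266 / 0.6314 ≈ 0.421.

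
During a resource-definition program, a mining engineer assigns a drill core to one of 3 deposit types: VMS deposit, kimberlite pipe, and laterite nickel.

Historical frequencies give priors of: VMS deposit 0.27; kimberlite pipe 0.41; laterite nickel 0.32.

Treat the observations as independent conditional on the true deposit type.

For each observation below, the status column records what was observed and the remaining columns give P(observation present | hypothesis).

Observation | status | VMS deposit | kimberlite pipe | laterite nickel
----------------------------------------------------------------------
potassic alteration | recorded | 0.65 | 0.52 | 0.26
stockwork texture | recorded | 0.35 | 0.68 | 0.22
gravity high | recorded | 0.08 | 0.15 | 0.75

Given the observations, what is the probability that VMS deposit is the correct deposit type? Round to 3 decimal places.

Multiply each prior by the joint likelihood of the evidence pattern:
  VMS deposit: 0.27 × 0.65 × 0.35 × 0.08 = 0.004914
  kimberlite pipe: 0.41 × 0.52 × 0.68 × 0.15 = 0.021746
  laterite nickel: 0.32 × 0.26 × 0.22 × 0.75 = 0.013728
Marginal likelihood of the evidence = 0.040388.
P(VMS deposit | evidence) = 0.004914 / 0.040388 ≈ 0.122.

0.122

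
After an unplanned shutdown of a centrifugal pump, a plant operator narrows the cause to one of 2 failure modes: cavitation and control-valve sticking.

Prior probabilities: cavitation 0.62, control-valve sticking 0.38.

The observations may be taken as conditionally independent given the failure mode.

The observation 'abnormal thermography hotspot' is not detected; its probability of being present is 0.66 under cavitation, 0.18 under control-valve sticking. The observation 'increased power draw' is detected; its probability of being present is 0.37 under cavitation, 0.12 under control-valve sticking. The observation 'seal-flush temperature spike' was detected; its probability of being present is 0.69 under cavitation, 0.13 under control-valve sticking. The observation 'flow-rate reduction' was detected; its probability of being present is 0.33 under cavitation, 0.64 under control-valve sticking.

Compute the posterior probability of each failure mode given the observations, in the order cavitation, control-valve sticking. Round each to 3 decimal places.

0.851, 0.149

For each hypothesis, the unnormalized posterior weight is prior × product of the observation likelihoods (using 1 − P(present | H) for each absent observation):
  cavitation: 0.62 × (1 − 0.66) × 0.37 × 0.69 × 0.33 = 0.01776
  control-valve sticking: 0.38 × (1 − 0.18) × 0.12 × 0.13 × 0.64 = 0.003111
The unnormalized weights sum to 0.020871.
P(cavitation | evidence) = 0.01776 / 0.020871 ≈ 0.851
P(control-valve sticking | evidence) = 0.003111 / 0.020871 ≈ 0.149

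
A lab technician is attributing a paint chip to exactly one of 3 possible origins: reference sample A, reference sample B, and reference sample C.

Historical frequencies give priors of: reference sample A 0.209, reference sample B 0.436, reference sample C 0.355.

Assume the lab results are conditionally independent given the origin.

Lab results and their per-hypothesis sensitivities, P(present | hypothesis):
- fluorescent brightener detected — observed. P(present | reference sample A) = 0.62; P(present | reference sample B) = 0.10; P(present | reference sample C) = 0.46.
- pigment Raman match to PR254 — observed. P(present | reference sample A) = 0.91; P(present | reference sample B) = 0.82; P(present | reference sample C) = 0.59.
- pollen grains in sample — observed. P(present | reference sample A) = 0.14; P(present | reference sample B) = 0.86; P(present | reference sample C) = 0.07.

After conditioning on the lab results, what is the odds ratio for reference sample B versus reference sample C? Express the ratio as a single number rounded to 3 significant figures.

4.56

Posterior odds equal prior odds times the likelihood ratio; only the two competing hypotheses matter.
  reference sample B: 0.436 × 0.10 × 0.82 × 0.86 = 0.030747
  reference sample C: 0.355 × 0.46 × 0.59 × 0.07 = 0.0067443
Odds(reference sample B : reference sample C) = 0.030747 / 0.0067443 ≈ 4.56.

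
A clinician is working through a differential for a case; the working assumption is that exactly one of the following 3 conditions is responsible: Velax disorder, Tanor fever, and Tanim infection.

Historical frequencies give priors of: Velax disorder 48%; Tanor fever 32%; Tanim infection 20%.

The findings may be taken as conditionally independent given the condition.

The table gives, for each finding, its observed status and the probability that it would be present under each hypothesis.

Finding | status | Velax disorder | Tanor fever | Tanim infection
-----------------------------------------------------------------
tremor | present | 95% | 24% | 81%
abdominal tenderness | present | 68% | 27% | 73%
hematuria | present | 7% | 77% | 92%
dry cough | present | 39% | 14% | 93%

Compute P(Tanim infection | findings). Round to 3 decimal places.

0.904

For each hypothesis, the unnormalized posterior weight is prior × product of the finding likelihoods:
  Velax disorder: 0.48 × 0.95 × 0.68 × 0.07 × 0.39 = 0.0084652
  Tanor fever: 0.32 × 0.24 × 0.27 × 0.77 × 0.14 = 0.0022353
  Tanim infection: 0.20 × 0.81 × 0.73 × 0.92 × 0.93 = 0.10118
Normalizing constant Z = 0.0084652 + 0.0022353 + 0.10118 = 0.11188.
P(Tanim infection | evidence) = 0.10118 / 0.11188 ≈ 0.904.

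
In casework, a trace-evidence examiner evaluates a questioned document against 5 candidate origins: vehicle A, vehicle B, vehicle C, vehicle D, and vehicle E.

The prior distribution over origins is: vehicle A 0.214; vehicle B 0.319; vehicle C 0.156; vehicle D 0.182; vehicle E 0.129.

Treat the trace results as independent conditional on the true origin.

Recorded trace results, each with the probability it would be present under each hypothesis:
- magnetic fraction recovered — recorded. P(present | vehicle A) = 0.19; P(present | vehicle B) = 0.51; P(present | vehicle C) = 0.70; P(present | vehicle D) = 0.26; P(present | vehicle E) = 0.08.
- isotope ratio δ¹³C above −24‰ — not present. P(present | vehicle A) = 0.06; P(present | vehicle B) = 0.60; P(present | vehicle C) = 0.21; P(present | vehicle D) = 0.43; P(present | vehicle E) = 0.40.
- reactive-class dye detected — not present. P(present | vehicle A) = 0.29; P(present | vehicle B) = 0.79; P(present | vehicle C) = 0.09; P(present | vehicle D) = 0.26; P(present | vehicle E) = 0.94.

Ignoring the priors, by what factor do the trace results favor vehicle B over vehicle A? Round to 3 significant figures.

0.338

Joint likelihood of the trace result pattern under each hypothesis (using 1 − P(present | H) for each absent trace result):
  vehicle B: 0.51 × (1 − 0.60) × (1 − 0.79) = 0.04284
  vehicle A: 0.19 × (1 − 0.06) × (1 − 0.29) = 0.12681
Bayes factor = 0.04284 / 0.12681 ≈ 0.338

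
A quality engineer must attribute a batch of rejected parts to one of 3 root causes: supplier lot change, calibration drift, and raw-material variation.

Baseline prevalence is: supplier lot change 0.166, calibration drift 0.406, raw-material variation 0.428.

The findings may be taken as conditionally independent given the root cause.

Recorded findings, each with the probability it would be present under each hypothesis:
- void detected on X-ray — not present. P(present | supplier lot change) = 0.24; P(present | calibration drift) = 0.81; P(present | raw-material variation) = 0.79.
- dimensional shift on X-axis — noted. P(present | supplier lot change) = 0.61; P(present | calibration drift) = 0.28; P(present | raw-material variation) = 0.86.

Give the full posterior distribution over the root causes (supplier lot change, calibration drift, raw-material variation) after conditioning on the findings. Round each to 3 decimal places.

0.438, 0.123, 0.440

For each hypothesis, the unnormalized posterior weight is prior × product of the finding likelihoods (using 1 − P(present | H) for each absent finding):
  supplier lot change: 0.166 × (1 − 0.24) × 0.61 = 0.076958
  calibration drift: 0.406 × (1 − 0.81) × 0.28 = 0.021599
  raw-material variation: 0.428 × (1 − 0.79) × 0.86 = 0.077297
The unnormalized weights sum to 0.17585.
P(supplier lot change | evidence) = 0.076958 / 0.17585 ≈ 0.438
P(calibration drift | evidence) = 0.021599 / 0.17585 ≈ 0.123
P(raw-material variation | evidence) = 0.077297 / 0.17585 ≈ 0.440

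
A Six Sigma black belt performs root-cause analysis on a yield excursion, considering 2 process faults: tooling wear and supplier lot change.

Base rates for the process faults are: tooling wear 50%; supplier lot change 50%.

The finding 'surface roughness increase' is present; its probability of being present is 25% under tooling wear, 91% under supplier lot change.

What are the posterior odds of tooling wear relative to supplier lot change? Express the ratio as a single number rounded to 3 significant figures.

Posterior odds equal prior odds times the likelihood ratio; only the two competing hypotheses matter.
  tooling wear: 0.500 × 0.25 = 0.125
  supplier lot change: 0.500 × 0.91 = 0.455
Posterior odds = 0.125 / 0.455 ≈ 0.275.

0.275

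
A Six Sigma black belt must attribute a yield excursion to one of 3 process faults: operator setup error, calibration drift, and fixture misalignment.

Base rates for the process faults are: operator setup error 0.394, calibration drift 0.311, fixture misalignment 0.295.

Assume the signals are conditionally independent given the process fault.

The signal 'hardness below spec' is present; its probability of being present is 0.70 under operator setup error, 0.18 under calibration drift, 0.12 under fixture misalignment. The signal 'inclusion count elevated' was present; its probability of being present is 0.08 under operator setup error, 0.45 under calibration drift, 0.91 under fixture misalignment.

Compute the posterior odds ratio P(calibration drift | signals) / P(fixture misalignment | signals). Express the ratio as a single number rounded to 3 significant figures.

The normalizing constant cancels in an odds ratio, so compute prior × likelihood for the two hypotheses only:
  calibration drift: 0.311 × 0.18 × 0.45 = 0.025191
  fixture misalignment: 0.295 × 0.12 × 0.91 = 0.032214
Posterior odds = 0.025191 / 0.032214 ≈ 0.782.

0.782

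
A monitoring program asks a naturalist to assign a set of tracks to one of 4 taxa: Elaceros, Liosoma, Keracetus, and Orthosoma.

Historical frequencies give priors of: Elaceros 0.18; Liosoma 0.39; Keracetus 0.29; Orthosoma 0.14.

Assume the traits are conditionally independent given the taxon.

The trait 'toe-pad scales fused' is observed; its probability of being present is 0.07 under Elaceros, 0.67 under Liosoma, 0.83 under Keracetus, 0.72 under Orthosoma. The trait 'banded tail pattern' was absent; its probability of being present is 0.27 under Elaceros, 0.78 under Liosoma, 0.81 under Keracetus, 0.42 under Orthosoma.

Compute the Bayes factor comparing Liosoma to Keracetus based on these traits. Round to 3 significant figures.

The Bayes factor is the ratio of the joint likelihoods of the trait pattern under the two hypotheses (using 1 − P(present | H) for each absent trait).
  Liosoma: 0.67 × (1 − 0.78) = 0.1474
  Keracetus: 0.83 × (1 − 0.81) = 0.1577
Bayes factor = 0.1474 / 0.1577 ≈ 0.935

0.935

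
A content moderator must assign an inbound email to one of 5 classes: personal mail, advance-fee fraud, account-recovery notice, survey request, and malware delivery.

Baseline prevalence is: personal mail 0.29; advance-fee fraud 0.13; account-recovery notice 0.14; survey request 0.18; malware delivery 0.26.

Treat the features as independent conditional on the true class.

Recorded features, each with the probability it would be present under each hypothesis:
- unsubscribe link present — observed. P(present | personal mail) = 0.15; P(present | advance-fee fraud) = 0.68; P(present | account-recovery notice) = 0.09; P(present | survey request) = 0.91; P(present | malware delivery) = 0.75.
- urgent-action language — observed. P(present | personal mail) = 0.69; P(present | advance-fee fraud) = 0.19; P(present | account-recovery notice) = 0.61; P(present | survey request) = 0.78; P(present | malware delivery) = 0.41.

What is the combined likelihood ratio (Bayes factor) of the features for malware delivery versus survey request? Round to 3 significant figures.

Take the product of per-feature likelihoods under each hypothesis, then divide.
  malware delivery: 0.75 × 0.41 = 0.3075
  survey request: 0.91 × 0.78 = 0.7098
Bayes factor = 0.3075 / 0.7098 ≈ 0.433

0.433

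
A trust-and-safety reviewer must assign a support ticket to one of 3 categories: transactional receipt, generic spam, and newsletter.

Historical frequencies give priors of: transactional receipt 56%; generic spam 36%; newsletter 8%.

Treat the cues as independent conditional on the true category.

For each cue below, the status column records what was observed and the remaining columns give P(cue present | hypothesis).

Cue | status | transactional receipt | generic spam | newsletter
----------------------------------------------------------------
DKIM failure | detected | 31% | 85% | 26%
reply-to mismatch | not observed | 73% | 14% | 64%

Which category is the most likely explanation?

generic spam

By Bayes' rule with conditional independence, the unnormalized weight for each hypothesis is prior × ∏ likelihoods (using 1 − P(present | H) for each absent cue):
  transactional receipt: 0.56 × 0.31 × (1 − 0.73) = 0.046872
  generic spam: 0.36 × 0.85 × (1 − 0.14) = 0.26316
  newsletter: 0.08 × 0.26 × (1 − 0.64) = 0.007488
Normalizing constant Z = 0.046872 + 0.26316 + 0.007488 = 0.31752.
P(transactional receipt | evidence) ≈ 0.046872 / 0.31752 ≈ 0.148
P(generic spam | evidence) ≈ 0.26316 / 0.31752 ≈ 0.829
P(newsletter | evidence) ≈ 0.007488 / 0.31752 ≈ 0.024
The largest is 0.829, so generic spam is most probable.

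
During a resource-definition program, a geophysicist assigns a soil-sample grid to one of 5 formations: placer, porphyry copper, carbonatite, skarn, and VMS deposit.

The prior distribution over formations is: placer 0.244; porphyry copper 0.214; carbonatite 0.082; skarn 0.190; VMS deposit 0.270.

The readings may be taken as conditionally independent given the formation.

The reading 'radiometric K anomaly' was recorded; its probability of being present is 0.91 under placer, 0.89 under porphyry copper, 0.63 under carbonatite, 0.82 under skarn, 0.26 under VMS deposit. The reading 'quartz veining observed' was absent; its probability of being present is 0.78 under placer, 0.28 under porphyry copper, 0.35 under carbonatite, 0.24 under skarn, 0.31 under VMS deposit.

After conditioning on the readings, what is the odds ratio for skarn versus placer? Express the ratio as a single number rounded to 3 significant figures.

The normalizing constant cancels in an odds ratio, so compute prior × likelihood for the two hypotheses only (using 1 − P(present | H) for each absent reading):
  skarn: 0.190 × 0.82 × (1 − 0.24) = 0.11841
  placer: 0.244 × 0.91 × (1 − 0.78) = 0.048849
Posterior odds = 0.11841 / 0.048849 ≈ 2.42.

2.42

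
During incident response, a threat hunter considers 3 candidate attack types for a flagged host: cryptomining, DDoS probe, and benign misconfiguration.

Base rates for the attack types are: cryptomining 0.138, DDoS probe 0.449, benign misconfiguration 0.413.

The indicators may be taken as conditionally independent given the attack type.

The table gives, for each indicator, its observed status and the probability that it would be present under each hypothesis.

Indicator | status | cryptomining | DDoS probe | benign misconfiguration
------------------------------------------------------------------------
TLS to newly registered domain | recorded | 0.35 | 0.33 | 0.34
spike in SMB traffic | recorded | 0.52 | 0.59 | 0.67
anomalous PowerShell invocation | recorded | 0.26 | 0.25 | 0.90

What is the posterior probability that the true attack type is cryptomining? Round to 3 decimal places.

0.058

By Bayes' rule with conditional independence, the unnormalized weight for each hypothesis is prior × ∏ likelihoods:
  cryptomining: 0.138 × 0.35 × 0.52 × 0.26 = 0.0065302
  DDoS probe: 0.449 × 0.33 × 0.59 × 0.25 = 0.021855
  benign misconfiguration: 0.413 × 0.34 × 0.67 × 0.90 = 0.084673
Marginal likelihood of the evidence = 0.11306.
P(cryptomining | evidence) = 0.0065302 / 0.11306 ≈ 0.058.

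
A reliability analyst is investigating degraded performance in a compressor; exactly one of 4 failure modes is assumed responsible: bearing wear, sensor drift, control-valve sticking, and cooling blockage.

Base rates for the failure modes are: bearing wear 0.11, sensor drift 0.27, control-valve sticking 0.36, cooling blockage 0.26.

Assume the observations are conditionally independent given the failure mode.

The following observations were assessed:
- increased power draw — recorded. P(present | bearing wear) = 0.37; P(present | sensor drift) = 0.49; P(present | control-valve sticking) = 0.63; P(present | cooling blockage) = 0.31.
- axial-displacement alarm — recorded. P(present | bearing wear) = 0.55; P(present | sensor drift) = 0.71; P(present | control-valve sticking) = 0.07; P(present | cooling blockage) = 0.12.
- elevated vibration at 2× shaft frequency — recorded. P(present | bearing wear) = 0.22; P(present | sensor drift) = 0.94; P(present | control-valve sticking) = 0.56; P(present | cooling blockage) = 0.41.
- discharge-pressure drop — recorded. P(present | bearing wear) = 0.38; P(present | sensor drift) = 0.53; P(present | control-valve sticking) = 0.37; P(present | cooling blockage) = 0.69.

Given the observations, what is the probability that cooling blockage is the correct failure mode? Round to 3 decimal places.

By Bayes' rule with conditional independence, the unnormalized weight for each hypothesis is prior × ∏ likelihoods:
  bearing wear: 0.11 × 0.37 × 0.55 × 0.22 × 0.38 = 0.0018714
  sensor drift: 0.27 × 0.49 × 0.71 × 0.94 × 0.53 = 0.046797
  control-valve sticking: 0.36 × 0.63 × 0.07 × 0.56 × 0.37 = 0.0032895
  cooling blockage: 0.26 × 0.31 × 0.12 × 0.41 × 0.69 = 0.0027362
The unnormalized weights sum to 0.054695.
P(cooling blockage | evidence) = 0.0027362 / 0.054695 ≈ 0.050.

0.050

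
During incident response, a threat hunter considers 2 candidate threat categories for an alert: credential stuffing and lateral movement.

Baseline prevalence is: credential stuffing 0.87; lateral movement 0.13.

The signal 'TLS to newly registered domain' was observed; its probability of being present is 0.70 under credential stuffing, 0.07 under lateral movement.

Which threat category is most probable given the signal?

credential stuffing

For each hypothesis, the unnormalized posterior weight is prior × likelihood:
  credential stuffing: 0.87 × 0.70 = 0.609
  lateral movement: 0.13 × 0.07 = 0.0091
The unnormalized weights sum to 0.6181.
P(credential stuffing | evidence) ≈ 0.609 / 0.6181 ≈ 0.985
P(lateral movement | evidence) ≈ 0.0091 / 0.6181 ≈ 0.015
The largest is 0.985, so credential stuffing is most probable.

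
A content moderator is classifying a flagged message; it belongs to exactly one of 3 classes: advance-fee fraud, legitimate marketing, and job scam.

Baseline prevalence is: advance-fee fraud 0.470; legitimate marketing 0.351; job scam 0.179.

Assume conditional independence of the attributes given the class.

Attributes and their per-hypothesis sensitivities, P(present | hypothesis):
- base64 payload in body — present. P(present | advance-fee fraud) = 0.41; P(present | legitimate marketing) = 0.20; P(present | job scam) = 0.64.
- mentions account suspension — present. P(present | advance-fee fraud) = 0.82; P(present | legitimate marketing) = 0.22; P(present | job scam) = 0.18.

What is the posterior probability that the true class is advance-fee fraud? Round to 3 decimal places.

0.814

Multiply each prior by the joint likelihood of the attribute pattern:
  advance-fee fraud: 0.470 × 0.41 × 0.82 = 0.15801
  legitimate marketing: 0.351 × 0.20 × 0.22 = 0.015444
  job scam: 0.179 × 0.64 × 0.18 = 0.020621
Marginal likelihood of the evidence = 0.19408.
P(advance-fee fraud | evidence) = 0.15801 / 0.19408 ≈ 0.814.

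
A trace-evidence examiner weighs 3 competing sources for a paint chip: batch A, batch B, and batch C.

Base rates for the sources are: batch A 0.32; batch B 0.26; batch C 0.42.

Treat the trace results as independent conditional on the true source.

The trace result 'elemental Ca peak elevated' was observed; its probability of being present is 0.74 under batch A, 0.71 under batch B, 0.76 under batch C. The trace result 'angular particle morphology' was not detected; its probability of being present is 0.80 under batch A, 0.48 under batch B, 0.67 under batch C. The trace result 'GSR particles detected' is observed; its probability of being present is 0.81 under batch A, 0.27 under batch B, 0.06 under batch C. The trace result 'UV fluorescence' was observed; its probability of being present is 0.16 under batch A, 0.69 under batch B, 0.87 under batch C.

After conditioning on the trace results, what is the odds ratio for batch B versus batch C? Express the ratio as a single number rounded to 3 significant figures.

3.25

The normalizing constant cancels in an odds ratio, so compute prior × likelihood for the two hypotheses only (using 1 − P(present | H) for each absent trace result):
  batch B: 0.26 × 0.71 × (1 − 0.48) × 0.27 × 0.69 = 0.017883
  batch C: 0.42 × 0.76 × (1 − 0.67) × 0.06 × 0.87 = 0.0054985
Posterior odds = 0.017883 / 0.0054985 ≈ 3.25.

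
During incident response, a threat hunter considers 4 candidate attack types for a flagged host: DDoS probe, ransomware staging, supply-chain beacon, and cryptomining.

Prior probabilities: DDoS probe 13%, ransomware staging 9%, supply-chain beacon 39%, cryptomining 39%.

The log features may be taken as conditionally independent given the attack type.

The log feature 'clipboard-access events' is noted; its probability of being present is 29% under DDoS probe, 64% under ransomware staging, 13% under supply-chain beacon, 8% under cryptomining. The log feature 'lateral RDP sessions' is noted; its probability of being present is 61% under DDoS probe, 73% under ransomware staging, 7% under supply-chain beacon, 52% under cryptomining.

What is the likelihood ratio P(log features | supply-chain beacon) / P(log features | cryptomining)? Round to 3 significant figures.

Joint likelihood of the log feature pattern under each hypothesis:
  supply-chain beacon: 0.13 × 0.07 = 0.0091
  cryptomining: 0.08 × 0.52 = 0.0416
Bayes factor = 0.0091 / 0.0416 ≈ 0.219

0.219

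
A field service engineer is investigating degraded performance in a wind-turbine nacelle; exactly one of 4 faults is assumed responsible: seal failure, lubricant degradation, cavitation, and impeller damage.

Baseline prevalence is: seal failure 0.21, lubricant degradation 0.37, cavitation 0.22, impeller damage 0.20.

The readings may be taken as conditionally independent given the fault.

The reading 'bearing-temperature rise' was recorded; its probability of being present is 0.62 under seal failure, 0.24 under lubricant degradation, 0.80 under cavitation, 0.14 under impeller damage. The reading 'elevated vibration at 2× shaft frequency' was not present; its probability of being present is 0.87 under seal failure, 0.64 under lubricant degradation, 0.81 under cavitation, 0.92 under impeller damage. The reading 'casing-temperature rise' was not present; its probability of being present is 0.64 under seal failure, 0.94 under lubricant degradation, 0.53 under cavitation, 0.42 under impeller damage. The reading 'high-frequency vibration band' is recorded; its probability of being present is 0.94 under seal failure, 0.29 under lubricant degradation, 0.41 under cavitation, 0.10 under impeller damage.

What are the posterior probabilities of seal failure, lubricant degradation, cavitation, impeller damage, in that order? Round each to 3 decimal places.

0.445, 0.043, 0.501, 0.010

By Bayes' rule with conditional independence, the unnormalized weight for each hypothesis is prior × ∏ likelihoods (using 1 − P(present | H) for each absent reading):
  seal failure: 0.21 × 0.62 × (1 − 0.87) × (1 − 0.64) × 0.94 = 0.0057278
  lubricant degradation: 0.37 × 0.24 × (1 − 0.64) × (1 − 0.94) × 0.29 = 0.00055624
  cavitation: 0.22 × 0.80 × (1 − 0.81) × (1 − 0.53) × 0.41 = 0.0064439
  impeller damage: 0.20 × 0.14 × (1 − 0.92) × (1 − 0.42) × 0.10 = 0.00012992
Marginal likelihood of the evidence = 0.012858.
P(seal failure | evidence) = 0.0057278 / 0.012858 ≈ 0.445
P(lubricant degradation | evidence) = 0.00055624 / 0.012858 ≈ 0.043
P(cavitation | evidence) = 0.0064439 / 0.012858 ≈ 0.501
P(impeller damage | evidence) = 0.00012992 / 0.012858 ≈ 0.010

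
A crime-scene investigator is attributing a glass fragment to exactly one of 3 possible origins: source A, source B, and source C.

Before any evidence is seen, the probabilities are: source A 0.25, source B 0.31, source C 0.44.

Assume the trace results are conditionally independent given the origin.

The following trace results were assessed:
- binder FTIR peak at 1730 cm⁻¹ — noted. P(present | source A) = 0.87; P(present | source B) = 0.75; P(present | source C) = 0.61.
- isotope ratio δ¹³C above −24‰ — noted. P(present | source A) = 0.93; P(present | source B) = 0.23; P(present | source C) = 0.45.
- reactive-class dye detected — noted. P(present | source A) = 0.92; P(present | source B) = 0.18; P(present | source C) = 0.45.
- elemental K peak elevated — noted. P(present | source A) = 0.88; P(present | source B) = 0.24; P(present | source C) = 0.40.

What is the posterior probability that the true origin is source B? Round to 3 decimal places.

For each hypothesis, the unnormalized posterior weight is prior × product of the trace result likelihoods:
  source A: 0.25 × 0.87 × 0.93 × 0.92 × 0.88 = 0.16376
  source B: 0.31 × 0.75 × 0.23 × 0.18 × 0.24 = 0.0023101
  source C: 0.44 × 0.61 × 0.45 × 0.45 × 0.40 = 0.02174
The unnormalized weights sum to 0.18781.
P(source B | evidence) = 0.0023101 / 0.18781 ≈ 0.012.

0.012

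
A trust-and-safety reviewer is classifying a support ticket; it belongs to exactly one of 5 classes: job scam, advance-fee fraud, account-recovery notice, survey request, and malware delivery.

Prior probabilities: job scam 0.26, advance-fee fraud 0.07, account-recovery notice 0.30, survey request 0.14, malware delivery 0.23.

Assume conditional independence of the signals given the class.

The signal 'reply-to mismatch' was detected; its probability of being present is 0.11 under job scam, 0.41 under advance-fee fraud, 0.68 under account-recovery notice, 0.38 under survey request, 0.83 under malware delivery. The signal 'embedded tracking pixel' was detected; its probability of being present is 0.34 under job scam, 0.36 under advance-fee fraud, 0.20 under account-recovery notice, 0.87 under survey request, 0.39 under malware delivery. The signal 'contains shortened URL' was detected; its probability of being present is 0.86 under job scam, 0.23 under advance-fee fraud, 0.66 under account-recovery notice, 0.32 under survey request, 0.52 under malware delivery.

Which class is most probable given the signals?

Multiply each prior by the joint likelihood of the signal pattern:
  job scam: 0.26 × 0.11 × 0.34 × 0.86 = 0.0083626
  advance-fee fraud: 0.07 × 0.41 × 0.36 × 0.23 = 0.0023764
  account-recovery notice: 0.30 × 0.68 × 0.20 × 0.66 = 0.026928
  survey request: 0.14 × 0.38 × 0.87 × 0.32 = 0.014811
  malware delivery: 0.23 × 0.83 × 0.39 × 0.52 = 0.038715
The unnormalized weights sum to 0.091192.
P(job scam | evidence) ≈ 0.0083626 / 0.091192 ≈ 0.092
P(advance-fee fraud | evidence) ≈ 0.0023764 / 0.091192 ≈ 0.026
P(account-recovery notice | evidence) ≈ 0.026928 / 0.091192 ≈ 0.295
P(survey request | evidence) ≈ 0.014811 / 0.091192 ≈ 0.162
P(malware delivery | evidence) ≈ 0.038715 / 0.091192 ≈ 0.425
The largest is 0.425, so malware delivery is most probable.

malware delivery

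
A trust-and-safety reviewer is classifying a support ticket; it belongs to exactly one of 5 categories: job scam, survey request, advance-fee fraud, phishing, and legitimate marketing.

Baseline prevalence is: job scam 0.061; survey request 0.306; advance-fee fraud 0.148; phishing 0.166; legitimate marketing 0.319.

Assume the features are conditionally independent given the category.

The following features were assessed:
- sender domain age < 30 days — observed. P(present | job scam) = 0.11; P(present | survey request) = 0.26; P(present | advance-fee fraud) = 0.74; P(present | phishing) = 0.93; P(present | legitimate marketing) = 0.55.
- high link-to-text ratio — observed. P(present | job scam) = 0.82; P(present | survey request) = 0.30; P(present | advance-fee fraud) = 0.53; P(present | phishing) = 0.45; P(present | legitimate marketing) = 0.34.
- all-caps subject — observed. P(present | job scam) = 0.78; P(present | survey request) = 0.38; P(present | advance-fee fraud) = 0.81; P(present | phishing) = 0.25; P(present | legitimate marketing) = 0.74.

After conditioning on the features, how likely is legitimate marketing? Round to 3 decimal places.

0.362

By Bayes' rule with conditional independence, the unnormalized weight for each hypothesis is prior × ∏ likelihoods:
  job scam: 0.061 × 0.11 × 0.82 × 0.78 = 0.0042917
  survey request: 0.306 × 0.26 × 0.30 × 0.38 = 0.0090698
  advance-fee fraud: 0.148 × 0.74 × 0.53 × 0.81 = 0.047017
  phishing: 0.166 × 0.93 × 0.45 × 0.25 = 0.017368
  legitimate marketing: 0.319 × 0.55 × 0.34 × 0.74 = 0.044143
Marginal likelihood of the evidence = 0.12189.
P(legitimate marketing | evidence) = 0.044143 / 0.12189 ≈ 0.362.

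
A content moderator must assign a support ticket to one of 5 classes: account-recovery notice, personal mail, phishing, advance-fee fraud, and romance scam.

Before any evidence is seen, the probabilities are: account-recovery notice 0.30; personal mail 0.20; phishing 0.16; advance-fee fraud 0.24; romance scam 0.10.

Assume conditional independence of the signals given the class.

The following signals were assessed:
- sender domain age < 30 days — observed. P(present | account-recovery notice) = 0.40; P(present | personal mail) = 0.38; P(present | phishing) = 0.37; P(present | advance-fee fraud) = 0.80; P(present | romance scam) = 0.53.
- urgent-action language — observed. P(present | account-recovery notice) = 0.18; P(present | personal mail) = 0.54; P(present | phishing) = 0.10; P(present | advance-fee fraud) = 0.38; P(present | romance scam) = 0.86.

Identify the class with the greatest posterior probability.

Multiply each prior by the joint likelihood of the signal pattern:
  account-recovery notice: 0.30 × 0.40 × 0.18 = 0.0216
  personal mail: 0.20 × 0.38 × 0.54 = 0.04104
  phishing: 0.16 × 0.37 × 0.10 = 0.00592
  advance-fee fraud: 0.24 × 0.80 × 0.38 = 0.07296
  romance scam: 0.10 × 0.53 × 0.86 = 0.04558
The unnormalized weights sum to 0.1871.
P(account-recovery notice | evidence) ≈ 0.0216 / 0.1871 ≈ 0.115
P(personal mail | evidence) ≈ 0.04104 / 0.1871 ≈ 0.219
P(phishing | evidence) ≈ 0.00592 / 0.1871 ≈ 0.032
P(advance-fee fraud | evidence) ≈ 0.07296 / 0.1871 ≈ 0.390
P(romance scam | evidence) ≈ 0.04558 / 0.1871 ≈ 0.244
The largest is 0.390, so advance-fee fraud is most probable.

advance-fee fraud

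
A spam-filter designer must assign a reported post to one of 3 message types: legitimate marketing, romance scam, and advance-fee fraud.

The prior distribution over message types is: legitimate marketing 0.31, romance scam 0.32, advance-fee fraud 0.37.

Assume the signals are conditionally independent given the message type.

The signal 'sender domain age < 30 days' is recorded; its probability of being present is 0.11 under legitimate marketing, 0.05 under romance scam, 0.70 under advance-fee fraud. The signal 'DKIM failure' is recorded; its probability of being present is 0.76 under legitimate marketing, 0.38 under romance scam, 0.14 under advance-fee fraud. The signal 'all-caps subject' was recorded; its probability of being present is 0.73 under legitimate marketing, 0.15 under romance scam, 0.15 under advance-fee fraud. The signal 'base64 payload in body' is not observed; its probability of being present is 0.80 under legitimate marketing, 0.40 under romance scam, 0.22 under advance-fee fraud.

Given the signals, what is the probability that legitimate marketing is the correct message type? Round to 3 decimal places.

0.441

By Bayes' rule with conditional independence, the unnormalized weight for each hypothesis is prior × ∏ likelihoods (using 1 − P(present | H) for each absent signal):
  legitimate marketing: 0.31 × 0.11 × 0.76 × 0.73 × (1 − 0.80) = 0.0037837
  romance scam: 0.32 × 0.05 × 0.38 × 0.15 × (1 − 0.40) = 0.0005472
  advance-fee fraud: 0.37 × 0.70 × 0.14 × 0.15 × (1 − 0.22) = 0.0042424
Normalizing constant Z = 0.0037837 + 0.0005472 + 0.0042424 = 0.0085734.
P(legitimate marketing | evidence) = 0.0037837 / 0.0085734 ≈ 0.441.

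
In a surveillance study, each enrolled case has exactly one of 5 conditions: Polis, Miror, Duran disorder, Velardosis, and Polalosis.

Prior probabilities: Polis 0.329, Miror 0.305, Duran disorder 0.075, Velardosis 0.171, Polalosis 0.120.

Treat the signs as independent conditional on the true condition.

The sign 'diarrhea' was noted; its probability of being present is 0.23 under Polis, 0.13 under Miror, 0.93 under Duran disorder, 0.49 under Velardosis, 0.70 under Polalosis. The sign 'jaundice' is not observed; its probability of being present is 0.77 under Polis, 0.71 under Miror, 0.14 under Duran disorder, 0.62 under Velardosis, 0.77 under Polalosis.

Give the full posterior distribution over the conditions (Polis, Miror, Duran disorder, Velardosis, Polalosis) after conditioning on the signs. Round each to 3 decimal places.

By Bayes' rule with conditional independence, the unnormalized weight for each hypothesis is prior × ∏ likelihoods (using 1 − P(present | H) for each absent sign):
  Polis: 0.329 × 0.23 × (1 − 0.77) = 0.017404
  Miror: 0.305 × 0.13 × (1 − 0.71) = 0.011499
  Duran disorder: 0.075 × 0.93 × (1 − 0.14) = 0.059985
  Velardosis: 0.171 × 0.49 × (1 − 0.62) = 0.03184
  Polalosis: 0.120 × 0.70 × (1 − 0.77) = 0.01932
Normalizing constant Z = 0.017404 + 0.011499 + 0.059985 + 0.03184 + 0.01932 = 0.14005.
P(Polis | evidence) = 0.017404 / 0.14005 ≈ 0.124
P(Miror | evidence) = 0.011499 / 0.14005 ≈ 0.082
P(Duran disorder | evidence) = 0.059985 / 0.14005 ≈ 0.428
P(Velardosis | evidence) = 0.03184 / 0.14005 ≈ 0.227
P(Polalosis | evidence) = 0.01932 / 0.14005 ≈ 0.138

0.124, 0.082, 0.428, 0.227, 0.138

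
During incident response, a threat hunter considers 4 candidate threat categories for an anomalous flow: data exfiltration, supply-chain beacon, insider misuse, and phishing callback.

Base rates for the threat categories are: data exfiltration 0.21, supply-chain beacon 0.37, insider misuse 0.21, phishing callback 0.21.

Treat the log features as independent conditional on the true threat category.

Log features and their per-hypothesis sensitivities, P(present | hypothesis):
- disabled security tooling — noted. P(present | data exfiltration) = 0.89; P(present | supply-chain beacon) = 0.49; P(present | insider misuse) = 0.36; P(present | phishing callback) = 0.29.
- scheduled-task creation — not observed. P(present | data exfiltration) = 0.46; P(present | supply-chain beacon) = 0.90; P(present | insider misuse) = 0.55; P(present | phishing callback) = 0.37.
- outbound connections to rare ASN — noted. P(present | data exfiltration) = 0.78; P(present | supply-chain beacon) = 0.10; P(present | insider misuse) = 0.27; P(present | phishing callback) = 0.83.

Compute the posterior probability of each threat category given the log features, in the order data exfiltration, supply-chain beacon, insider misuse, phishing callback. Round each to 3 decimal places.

Multiply each prior by the joint likelihood of the log feature pattern (using 1 − P(present | H) for each absent log feature):
  data exfiltration: 0.21 × 0.89 × (1 − 0.46) × 0.78 = 0.078722
  supply-chain beacon: 0.37 × 0.49 × (1 − 0.90) × 0.10 = 0.001813
  insider misuse: 0.21 × 0.36 × (1 − 0.55) × 0.27 = 0.0091854
  phishing callback: 0.21 × 0.29 × (1 − 0.37) × 0.83 = 0.031845
Marginal likelihood of the evidence = 0.12157.
P(data exfiltration | evidence) = 0.078722 / 0.12157 ≈ 0.648
P(supply-chain beacon | evidence) = 0.001813 / 0.12157 ≈ 0.015
P(insider misuse | evidence) = 0.0091854 / 0.12157 ≈ 0.076
P(phishing callback | evidence) = 0.031845 / 0.12157 ≈ 0.262

0.648, 0.015, 0.076, 0.262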